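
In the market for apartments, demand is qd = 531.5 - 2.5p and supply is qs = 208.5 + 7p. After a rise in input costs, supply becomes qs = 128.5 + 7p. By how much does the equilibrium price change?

Original equilibrium: p* = 34, q* = 446.5.
New equilibrium: 531.5 - 2.5p = 128.5 + 7p, so 403 = 9.5p and p' = 806/19; q' = 531.5 − 2.5(806/19) = 16167/38.
Change in price: 806/19 − 34 = 160/19.

Δp = 160/19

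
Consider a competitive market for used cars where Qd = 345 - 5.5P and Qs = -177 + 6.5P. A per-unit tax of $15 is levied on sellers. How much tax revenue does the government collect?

Pre-tax equilibrium: P* = 43.5, Q* = 105.75.
Tax on sellers shifts supply to Qs = -177 + 6.5(P − 15) = -274.5 + 6.5P.
345 - 5.5P = -274.5 + 6.5P gives buyer price Pb = 51.625; sellers receive Ps = 51.625 − 15 = 36.625.
New quantity: Q = 345 − 5.5(51.625) = 61.0625.
Revenue = 15 × 61.0625 = 915.9375.

Tax revenue = 915.9375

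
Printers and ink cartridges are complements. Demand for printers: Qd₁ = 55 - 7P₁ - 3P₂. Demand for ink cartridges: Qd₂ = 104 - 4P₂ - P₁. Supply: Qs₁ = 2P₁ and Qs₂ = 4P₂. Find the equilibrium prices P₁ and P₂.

P₁ = 128/69, P₂ = 881/69

Market 1: 55 - 7P₁ - 3P₂ = 2P₁ → 9P₁ + 3P₂ = 55.
Market 2: 8P₂ + P₁ = 104.
Eliminating P₂: 8×(1) − 3×(2) gives 69P₁ = 128, so P₁ = 128/69.
Back-substitute into (2): P₂ = (104 − 1×128/69) / 8 = 881/69.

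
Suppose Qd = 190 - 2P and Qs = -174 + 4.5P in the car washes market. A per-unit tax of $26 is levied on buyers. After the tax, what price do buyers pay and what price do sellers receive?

Buyers pay $74, sellers receive $48

Pre-tax equilibrium: P* = 56, Q* = 78.
Tax on buyers shifts demand to Qd = 190 − 2(P + 26) = 138 - 2P.
138 - 2P = -174 + 4.5P gives seller price Ps = 48; buyers pay Pb = 48 + 26 = 74.
New quantity: Q = 190 − 2(74) = 42.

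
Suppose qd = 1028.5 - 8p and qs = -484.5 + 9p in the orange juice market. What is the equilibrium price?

Set qd = qs: 1028.5 - 8p = -484.5 + 9p.
1513 = 17p, so p* = 89.
q* = 1028.5 − 8(89) = 316.5.

p* = 89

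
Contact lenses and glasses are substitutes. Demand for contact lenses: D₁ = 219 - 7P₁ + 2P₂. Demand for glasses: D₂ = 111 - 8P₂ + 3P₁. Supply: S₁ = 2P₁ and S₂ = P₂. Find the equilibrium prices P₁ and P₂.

Market 1: 219 - 7P₁ + 2P₂ = 2P₁ → 9P₁ - 2P₂ = 219.
Market 2: 9P₂ - 3P₁ = 111.
Eliminating P₂: 9×(1) + 2×(2) gives 75P₁ = 2193, so P₁ = 29.24.
Back-substitute into (2): P₂ = (111 + 3×29.24) / 9 = 22.08.

P₁ = 29.24, P₂ = 22.08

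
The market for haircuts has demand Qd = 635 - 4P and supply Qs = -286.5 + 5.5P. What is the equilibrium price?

P* = 97

Set Qd = Qs: 635 - 4P = -286.5 + 5.5P.
921.5 = 9.5P, so P* = 97.
Q* = 635 − 4(97) = 247.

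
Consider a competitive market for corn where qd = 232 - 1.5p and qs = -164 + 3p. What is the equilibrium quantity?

q* = 100

Set qd = qs: 232 - 1.5p = -164 + 3p.
396 = 4.5p, so p* = 88.
q* = 232 − 1.5(88) = 100.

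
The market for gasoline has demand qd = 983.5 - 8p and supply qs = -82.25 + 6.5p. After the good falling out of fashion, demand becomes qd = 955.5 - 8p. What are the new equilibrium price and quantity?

Original equilibrium: p* = 73.5, q* = 395.5.
New equilibrium: 955.5 - 8p = -82.25 + 6.5p, so 1037.75 = 14.5p and p' = 4151/58; q' = 955.5 − 8(4151/58) = 22211/58.

p' = 4151/58, q' = 22211/58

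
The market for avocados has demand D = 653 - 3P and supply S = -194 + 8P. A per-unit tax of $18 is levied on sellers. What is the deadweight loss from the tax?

Deadweight loss = 3888/11

Pre-tax equilibrium: P* = 77, Q* = 422.
Tax on sellers shifts supply to S = -194 + 8(P − 18) = -338 + 8P.
653 - 3P = -338 + 8P gives buyer price Pb = 991/11; sellers receive Ps = 991/11 − 18 = 793/11.
New quantity: Q = 653 − 3(991/11) = 4210/11.
DWL = ½ × 18 × (422 − 4210/11) = 3888/11.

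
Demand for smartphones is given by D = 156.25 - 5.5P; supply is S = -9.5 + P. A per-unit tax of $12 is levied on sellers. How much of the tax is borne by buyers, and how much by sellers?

Buyers bear 24/13, sellers bear 132/13

Pre-tax equilibrium: P* = 25.5, Q* = 16.
Tax on sellers shifts supply to S = -9.5 + 1(P − 12) = -21.5 + P.
156.25 - 5.5P = -21.5 + P gives buyer price Pb = 711/26; sellers receive Ps = 711/26 − 12 = 399/26.
New quantity: Q = 156.25 − 5.5(711/26) = 76/13.
Buyer burden = 711/26 − 25.5 = 24/13; seller burden = 25.5 − 399/26 = 132/13.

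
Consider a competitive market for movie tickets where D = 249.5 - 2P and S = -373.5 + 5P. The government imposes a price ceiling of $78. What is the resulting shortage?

Shortage = 77

Equilibrium price would be P* = 89, so the ceiling at 78 binds.
At P = 78: D = 249.5 − 2(78) = 93.5, S = -373.5 + 5(78) = 16.5.
Shortage = 93.5 − 16.5 = 77.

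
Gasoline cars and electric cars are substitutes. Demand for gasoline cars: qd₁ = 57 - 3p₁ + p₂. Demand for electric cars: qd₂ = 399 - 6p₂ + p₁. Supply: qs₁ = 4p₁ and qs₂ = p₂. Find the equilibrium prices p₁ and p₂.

Market 1: 57 - 3p₁ + p₂ = 4p₁ → 7p₁ - p₂ = 57.
Market 2: 7p₂ - p₁ = 399.
Eliminating p₂: 7×(1) + 1×(2) gives 48p₁ = 798, so p₁ = 16.625.
Back-substitute into (2): p₂ = (399 + 1×16.625) / 7 = 59.375.

p₁ = 16.625, p₂ = 59.375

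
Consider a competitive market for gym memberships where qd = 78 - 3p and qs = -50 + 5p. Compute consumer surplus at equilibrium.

Consumer surplus = 150

Equilibrium: 78 - 3p = -50 + 5p gives p* = 16, q* = 30.
Demand choke price (qd = 0): p = 26.
CS = ½(26 − 16)(30) = 150.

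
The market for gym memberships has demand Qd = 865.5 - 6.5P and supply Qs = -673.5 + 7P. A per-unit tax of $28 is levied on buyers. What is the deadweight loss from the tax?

Pre-tax equilibrium: P* = 114, Q* = 124.5.
Tax on buyers shifts demand to Qd = 865.5 − 6.5(P + 28) = 683.5 - 6.5P.
683.5 - 6.5P = -673.5 + 7P gives seller price Ps = 2714/27; buyers pay Pb = 2714/27 + 28 = 3470/27.
New quantity: Q = 865.5 − 6.5(3470/27) = 1627/54.
DWL = ½ × 28 × (124.5 − 1627/54) = 35672/27.

Deadweight loss = 35672/27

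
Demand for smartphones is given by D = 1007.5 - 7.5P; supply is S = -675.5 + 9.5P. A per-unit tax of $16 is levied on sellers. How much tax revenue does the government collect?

Pre-tax equilibrium: P* = 99, Q* = 265.
Tax on sellers shifts supply to S = -675.5 + 9.5(P − 16) = -827.5 + 9.5P.
1007.5 - 7.5P = -827.5 + 9.5P gives buyer price Pb = 1835/17; sellers receive Ps = 1835/17 − 16 = 1563/17.
New quantity: Q = 1007.5 − 7.5(1835/17) = 3365/17.
Revenue = 16 × 3365/17 = 53840/17.

Tax revenue = 53840/17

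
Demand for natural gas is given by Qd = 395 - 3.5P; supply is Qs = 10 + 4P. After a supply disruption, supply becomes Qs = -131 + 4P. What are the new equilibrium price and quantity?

Original equilibrium: P* = 154/3, Q* = 646/3.
New equilibrium: 395 - 3.5P = -131 + 4P, so 526 = 7.5P and P' = 1052/15; Q' = 395 − 3.5(1052/15) = 2243/15.

P' = 1052/15, Q' = 2243/15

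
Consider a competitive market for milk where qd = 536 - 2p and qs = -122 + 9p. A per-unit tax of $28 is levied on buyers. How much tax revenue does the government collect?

Tax revenue = 114128/11

Pre-tax equilibrium: p* = 658/11, q* = 4580/11.
Tax on buyers shifts demand to qd = 536 − 2(p + 28) = 480 - 2p.
480 - 2p = -122 + 9p gives seller price ps = 602/11; buyers pay pb = 602/11 + 28 = 910/11.
New quantity: q = 536 − 2(910/11) = 4076/11.
Revenue = 28 × 4076/11 = 114128/11.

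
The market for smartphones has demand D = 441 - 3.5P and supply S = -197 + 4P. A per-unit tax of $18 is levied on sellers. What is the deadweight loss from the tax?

Deadweight loss = 302.4

Pre-tax equilibrium: P* = 1276/15, Q* = 2149/15.
Tax on sellers shifts supply to S = -197 + 4(P − 18) = -269 + 4P.
441 - 3.5P = -269 + 4P gives buyer price Pb = 284/3; sellers receive Ps = 284/3 − 18 = 230/3.
New quantity: Q = 441 − 3.5(284/3) = 329/3.
DWL = ½ × 18 × (2149/15 − 329/3) = 302.4.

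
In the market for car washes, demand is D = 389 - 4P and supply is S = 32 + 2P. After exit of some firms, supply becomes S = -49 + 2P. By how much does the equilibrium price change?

Original equilibrium: P* = 59.5, Q* = 151.
New equilibrium: 389 - 4P = -49 + 2P, so 438 = 6P and P' = 73; Q' = 389 − 4(73) = 97.
Change in price: 73 − 59.5 = 13.5.

ΔP = 13.5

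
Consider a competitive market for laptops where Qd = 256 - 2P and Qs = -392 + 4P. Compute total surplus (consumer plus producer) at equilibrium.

Equilibrium: 256 - 2P = -392 + 4P gives P* = 108, Q* = 40.
Demand choke price: P = 128; supply starts at P = 98.
CS = ½(128 − 108)(40) = 400; PS = ½(108 − 98)(40) = 200.

Total surplus = 600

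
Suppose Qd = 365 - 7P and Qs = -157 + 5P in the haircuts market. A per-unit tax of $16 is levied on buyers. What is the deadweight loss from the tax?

Pre-tax equilibrium: P* = 43.5, Q* = 60.5.
Tax on buyers shifts demand to Qd = 365 − 7(P + 16) = 253 - 7P.
253 - 7P = -157 + 5P gives seller price Ps = 205/6; buyers pay Pb = 205/6 + 16 = 301/6.
New quantity: Q = 365 − 7(301/6) = 83/6.
DWL = ½ × 16 × (60.5 − 83/6) = 1120/3.

Deadweight loss = 1120/3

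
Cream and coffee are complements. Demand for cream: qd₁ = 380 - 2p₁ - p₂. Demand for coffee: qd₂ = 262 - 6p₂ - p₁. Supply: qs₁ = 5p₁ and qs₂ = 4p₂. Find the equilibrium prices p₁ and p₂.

Market 1: 380 - 2p₁ - p₂ = 5p₁ → 7p₁ + p₂ = 380.
Market 2: 10p₂ + p₁ = 262.
Eliminating p₂: 10×(1) − 1×(2) gives 69p₁ = 3538, so p₁ = 3538/69.
Back-substitute into (2): p₂ = (262 − 1×3538/69) / 10 = 1454/69.

p₁ = 3538/69, p₂ = 1454/69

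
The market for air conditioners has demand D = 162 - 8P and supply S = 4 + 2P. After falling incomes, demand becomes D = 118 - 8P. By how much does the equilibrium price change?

ΔP = -4.4

Original equilibrium: P* = 15.8, Q* = 35.6.
New equilibrium: 118 - 8P = 4 + 2P, so 114 = 10P and P' = 11.4; Q' = 118 − 8(11.4) = 26.8.
Change in price: 11.4 − 15.8 = -4.4.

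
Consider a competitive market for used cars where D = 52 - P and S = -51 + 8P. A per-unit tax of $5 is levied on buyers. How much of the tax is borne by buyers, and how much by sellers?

Buyers bear 40/9, sellers bear 5/9

Pre-tax equilibrium: P* = 103/9, Q* = 365/9.
Tax on buyers shifts demand to D = 52 − 1(P + 5) = 47 - P.
47 - P = -51 + 8P gives seller price Ps = 98/9; buyers pay Pb = 98/9 + 5 = 143/9.
New quantity: Q = 52 − 1(143/9) = 325/9.
Buyer burden = 143/9 − 103/9 = 40/9; seller burden = 103/9 − 98/9 = 5/9.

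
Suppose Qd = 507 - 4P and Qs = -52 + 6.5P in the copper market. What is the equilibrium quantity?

Set Qd = Qs: 507 - 4P = -52 + 6.5P.
559 = 10.5P, so P* = 1118/21.
Q* = 507 − 4(1118/21) = 6175/21.

Q* = 6175/21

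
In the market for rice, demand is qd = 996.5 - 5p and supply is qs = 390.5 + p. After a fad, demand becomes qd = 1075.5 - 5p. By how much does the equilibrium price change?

Δp = 79/6

Original equilibrium: p* = 101, q* = 491.5.
New equilibrium: 1075.5 - 5p = 390.5 + p, so 685 = 6p and p' = 685/6; q' = 1075.5 − 5(685/6) = 1514/3.
Change in price: 685/6 − 101 = 79/6.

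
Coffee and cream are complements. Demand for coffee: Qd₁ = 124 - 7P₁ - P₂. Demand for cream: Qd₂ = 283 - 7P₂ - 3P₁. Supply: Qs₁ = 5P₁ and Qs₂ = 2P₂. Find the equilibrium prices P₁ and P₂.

P₁ = 119/15, P₂ = 28.8

Market 1: 124 - 7P₁ - P₂ = 5P₁ → 12P₁ + P₂ = 124.
Market 2: 9P₂ + 3P₁ = 283.
Eliminating P₂: 9×(1) − 1×(2) gives 105P₁ = 833, so P₁ = 119/15.
Back-substitute into (2): P₂ = (283 − 3×119/15) / 9 = 28.8.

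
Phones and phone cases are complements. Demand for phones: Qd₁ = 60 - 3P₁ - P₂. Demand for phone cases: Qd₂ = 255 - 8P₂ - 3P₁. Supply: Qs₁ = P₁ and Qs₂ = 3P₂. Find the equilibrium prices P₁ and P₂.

Market 1: 60 - 3P₁ - P₂ = P₁ → 4P₁ + P₂ = 60.
Market 2: 11P₂ + 3P₁ = 255.
Eliminating P₂: 11×(1) − 1×(2) gives 41P₁ = 405, so P₁ = 405/41.
Back-substitute into (2): P₂ = (255 − 3×405/41) / 11 = 840/41.

P₁ = 405/41, P₂ = 840/41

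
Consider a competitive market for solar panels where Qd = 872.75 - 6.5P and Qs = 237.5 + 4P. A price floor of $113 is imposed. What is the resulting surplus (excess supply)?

Surplus = 551.25

Equilibrium price would be P* = 60.5, so the floor at 113 binds.
At P = 113: Qd = 138.25, Qs = 689.5.
Surplus = 689.5 − 138.25 = 551.25.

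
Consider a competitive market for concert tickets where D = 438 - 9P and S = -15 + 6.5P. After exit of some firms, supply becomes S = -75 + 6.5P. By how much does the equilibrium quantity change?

Original equilibrium: P* = 906/31, Q* = 5424/31.
New equilibrium: 438 - 9P = -75 + 6.5P, so 513 = 15.5P and P' = 1026/31; Q' = 438 − 9(1026/31) = 4344/31.
Change in quantity: 4344/31 − 5424/31 = -1080/31.

ΔQ = -1080/31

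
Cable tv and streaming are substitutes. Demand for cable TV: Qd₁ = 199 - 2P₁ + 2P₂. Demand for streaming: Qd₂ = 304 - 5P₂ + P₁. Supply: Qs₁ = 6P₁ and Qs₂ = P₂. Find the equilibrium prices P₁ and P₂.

P₁ = 901/23, P₂ = 2631/46

Market 1: 199 - 2P₁ + 2P₂ = 6P₁ → 8P₁ - 2P₂ = 199.
Market 2: 6P₂ - P₁ = 304.
Eliminating P₂: 6×(1) + 2×(2) gives 46P₁ = 1802, so P₁ = 901/23.
Back-substitute into (2): P₂ = (304 + 1×901/23) / 6 = 2631/46.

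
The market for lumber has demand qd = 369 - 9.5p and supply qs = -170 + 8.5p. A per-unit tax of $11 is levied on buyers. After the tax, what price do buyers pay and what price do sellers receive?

Buyers pay 1265/36, sellers receive 869/36

Pre-tax equilibrium: p* = 539/18, q* = 3043/36.
Tax on buyers shifts demand to qd = 369 − 9.5(p + 11) = 264.5 - 9.5p.
264.5 - 9.5p = -170 + 8.5p gives seller price ps = 869/36; buyers pay pb = 869/36 + 11 = 1265/36.
New quantity: q = 369 − 9.5(1265/36) = 2533/72.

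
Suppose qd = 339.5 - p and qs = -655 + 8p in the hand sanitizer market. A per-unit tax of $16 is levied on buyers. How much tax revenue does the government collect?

Pre-tax equilibrium: p* = 110.5, q* = 229.
Tax on buyers shifts demand to qd = 339.5 − 1(p + 16) = 323.5 - p.
323.5 - p = -655 + 8p gives seller price ps = 1957/18; buyers pay pb = 1957/18 + 16 = 2245/18.
New quantity: q = 339.5 − 1(2245/18) = 1933/9.
Revenue = 16 × 1933/9 = 30928/9.

Tax revenue = 30928/9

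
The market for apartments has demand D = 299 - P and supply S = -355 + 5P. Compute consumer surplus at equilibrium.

Consumer surplus = 18050

Equilibrium: 299 - P = -355 + 5P gives P* = 109, Q* = 190.
Demand choke price (D = 0): P = 299.
CS = ½(299 − 109)(190) = 18050.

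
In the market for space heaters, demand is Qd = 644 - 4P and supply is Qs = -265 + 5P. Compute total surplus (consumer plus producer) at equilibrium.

Total surplus = 12960

Equilibrium: 644 - 4P = -265 + 5P gives P* = 101, Q* = 240.
Demand choke price: P = 161; supply starts at P = 53.
CS = ½(161 − 101)(240) = 7200; PS = ½(101 − 53)(240) = 5760.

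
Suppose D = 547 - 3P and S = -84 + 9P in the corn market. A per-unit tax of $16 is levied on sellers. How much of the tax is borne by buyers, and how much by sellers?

Buyers bear $12, sellers bear $4

Pre-tax equilibrium: P* = 631/12, Q* = 389.25.
Tax on sellers shifts supply to S = -84 + 9(P − 16) = -228 + 9P.
547 - 3P = -228 + 9P gives buyer price Pb = 775/12; sellers receive Ps = 775/12 − 16 = 583/12.
New quantity: Q = 547 − 3(775/12) = 353.25.
Buyer burden = 775/12 − 631/12 = 12; seller burden = 631/12 − 583/12 = 4.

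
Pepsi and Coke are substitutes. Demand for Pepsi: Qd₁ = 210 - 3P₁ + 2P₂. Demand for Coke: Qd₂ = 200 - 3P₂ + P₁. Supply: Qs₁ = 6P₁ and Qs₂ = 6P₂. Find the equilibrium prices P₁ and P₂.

P₁ = 2290/79, P₂ = 2010/79

Market 1: 210 - 3P₁ + 2P₂ = 6P₁ → 9P₁ - 2P₂ = 210.
Market 2: 9P₂ - P₁ = 200.
Eliminating P₂: 9×(1) + 2×(2) gives 79P₁ = 2290, so P₁ = 2290/79.
Back-substitute into (2): P₂ = (200 + 1×2290/79) / 9 = 2010/79.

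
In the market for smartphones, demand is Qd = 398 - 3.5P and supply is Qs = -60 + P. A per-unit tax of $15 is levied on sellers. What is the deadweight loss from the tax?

Deadweight loss = 87.5

Pre-tax equilibrium: P* = 916/9, Q* = 376/9.
Tax on sellers shifts supply to Qs = -60 + 1(P − 15) = -75 + P.
398 - 3.5P = -75 + P gives buyer price Pb = 946/9; sellers receive Ps = 946/9 − 15 = 811/9.
New quantity: Q = 398 − 3.5(946/9) = 271/9.
DWL = ½ × 15 × (376/9 − 271/9) = 87.5.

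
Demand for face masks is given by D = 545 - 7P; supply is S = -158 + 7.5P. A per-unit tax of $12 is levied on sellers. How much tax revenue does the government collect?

Tax revenue = 56436/29

Pre-tax equilibrium: P* = 1406/29, Q* = 5963/29.
Tax on sellers shifts supply to S = -158 + 7.5(P − 12) = -248 + 7.5P.
545 - 7P = -248 + 7.5P gives buyer price Pb = 1586/29; sellers receive Ps = 1586/29 − 12 = 1238/29.
New quantity: Q = 545 − 7(1586/29) = 4703/29.
Revenue = 12 × 4703/29 = 56436/29.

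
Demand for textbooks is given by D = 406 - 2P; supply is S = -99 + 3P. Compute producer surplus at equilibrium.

Equilibrium: 406 - 2P = -99 + 3P gives P* = 101, Q* = 204.
Supply starts at P = 33 (where S = 0).
PS = ½(101 − 33)(204) = 6936.

Producer surplus = 6936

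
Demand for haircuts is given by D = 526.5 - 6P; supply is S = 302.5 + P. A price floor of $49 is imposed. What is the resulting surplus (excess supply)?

Surplus = 119

Equilibrium price would be P* = 32, so the floor at 49 binds.
At P = 49: D = 232.5, S = 351.5.
Surplus = 351.5 − 232.5 = 119.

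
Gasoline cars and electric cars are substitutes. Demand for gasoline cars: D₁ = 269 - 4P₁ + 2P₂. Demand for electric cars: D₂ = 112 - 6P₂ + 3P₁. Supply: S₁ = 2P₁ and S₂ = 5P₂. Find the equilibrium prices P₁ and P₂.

P₁ = 53.05, P₂ = 24.65

Market 1: 269 - 4P₁ + 2P₂ = 2P₁ → 6P₁ - 2P₂ = 269.
Market 2: 11P₂ - 3P₁ = 112.
Eliminating P₂: 11×(1) + 2×(2) gives 60P₁ = 3183, so P₁ = 53.05.
Back-substitute into (2): P₂ = (112 + 3×53.05) / 11 = 24.65.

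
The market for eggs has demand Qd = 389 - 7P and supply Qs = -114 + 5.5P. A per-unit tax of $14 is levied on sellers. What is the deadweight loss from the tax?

Deadweight loss = 301.84

Pre-tax equilibrium: P* = 40.24, Q* = 107.32.
Tax on sellers shifts supply to Qs = -114 + 5.5(P − 14) = -191 + 5.5P.
389 - 7P = -191 + 5.5P gives buyer price Pb = 46.4; sellers receive Ps = 46.4 − 14 = 32.4.
New quantity: Q = 389 − 7(46.4) = 64.2.
DWL = ½ × 14 × (107.32 − 64.2) = 301.84.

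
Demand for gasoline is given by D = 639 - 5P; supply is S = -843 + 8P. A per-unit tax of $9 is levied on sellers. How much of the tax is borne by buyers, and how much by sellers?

Pre-tax equilibrium: P* = 114, Q* = 69.
Tax on sellers shifts supply to S = -843 + 8(P − 9) = -915 + 8P.
639 - 5P = -915 + 8P gives buyer price Pb = 1554/13; sellers receive Ps = 1554/13 − 9 = 1437/13.
New quantity: Q = 639 − 5(1554/13) = 537/13.
Buyer burden = 1554/13 − 114 = 72/13; seller burden = 114 − 1437/13 = 45/13.

Buyers bear 72/13, sellers bear 45/13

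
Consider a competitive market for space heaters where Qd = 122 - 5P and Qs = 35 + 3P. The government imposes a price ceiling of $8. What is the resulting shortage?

Shortage = 23

Equilibrium price would be P* = 10.875, so the ceiling at 8 binds.
At P = 8: Qd = 122 − 5(8) = 82, Qs = 35 + 3(8) = 59.
Shortage = 82 − 59 = 23.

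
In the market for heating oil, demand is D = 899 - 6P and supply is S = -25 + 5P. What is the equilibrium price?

Set D = S: 899 - 6P = -25 + 5P.
924 = 11P, so P* = 84.
Q* = 899 − 6(84) = 395.

P* = 84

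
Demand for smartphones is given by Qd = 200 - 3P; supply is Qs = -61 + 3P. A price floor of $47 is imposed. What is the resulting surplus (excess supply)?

Equilibrium price would be P* = 43.5, so the floor at 47 binds.
At P = 47: Qd = 59, Qs = 80.
Surplus = 80 − 59 = 21.

Surplus = 21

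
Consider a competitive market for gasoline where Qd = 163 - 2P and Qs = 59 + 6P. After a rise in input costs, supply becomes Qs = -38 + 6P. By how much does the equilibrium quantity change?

ΔQ = -24.25

Original equilibrium: P* = 13, Q* = 137.
New equilibrium: 163 - 2P = -38 + 6P, so 201 = 8P and P' = 25.125; Q' = 163 − 2(25.125) = 112.75.
Change in quantity: 112.75 − 137 = -24.25.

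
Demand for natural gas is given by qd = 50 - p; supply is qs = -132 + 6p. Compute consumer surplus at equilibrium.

Consumer surplus = 288

Equilibrium: 50 - p = -132 + 6p gives p* = 26, q* = 24.
Demand choke price (qd = 0): p = 50.
CS = ½(50 − 26)(24) = 288.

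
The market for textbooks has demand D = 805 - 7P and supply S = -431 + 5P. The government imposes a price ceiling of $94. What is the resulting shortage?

Shortage = 108

Equilibrium price would be P* = 103, so the ceiling at 94 binds.
At P = 94: D = 805 − 7(94) = 147, S = -431 + 5(94) = 39.
Shortage = 147 − 39 = 108.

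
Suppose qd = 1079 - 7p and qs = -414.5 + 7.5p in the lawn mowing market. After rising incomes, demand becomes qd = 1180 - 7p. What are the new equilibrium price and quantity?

p' = 3189/29, q' = 11897/29

Original equilibrium: p* = 103, q* = 358.
New equilibrium: 1180 - 7p = -414.5 + 7.5p, so 1594.5 = 14.5p and p' = 3189/29; q' = 1180 − 7(3189/29) = 11897/29.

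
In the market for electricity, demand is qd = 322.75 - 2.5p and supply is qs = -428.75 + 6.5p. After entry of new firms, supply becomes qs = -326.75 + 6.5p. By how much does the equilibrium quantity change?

Original equilibrium: p* = 83.5, q* = 114.
New equilibrium: 322.75 - 2.5p = -326.75 + 6.5p, so 649.5 = 9p and p' = 433/6; q' = 322.75 − 2.5(433/6) = 427/3.
Change in quantity: 427/3 − 114 = 85/3.

Δq = 85/3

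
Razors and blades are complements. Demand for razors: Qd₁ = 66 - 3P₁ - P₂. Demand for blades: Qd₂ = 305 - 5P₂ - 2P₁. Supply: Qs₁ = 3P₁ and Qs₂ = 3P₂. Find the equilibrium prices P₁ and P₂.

Market 1: 66 - 3P₁ - P₂ = 3P₁ → 6P₁ + P₂ = 66.
Market 2: 8P₂ + 2P₁ = 305.
Eliminating P₂: 8×(1) − 1×(2) gives 46P₁ = 223, so P₁ = 223/46.
Back-substitute into (2): P₂ = (305 − 2×223/46) / 8 = 849/23.

P₁ = 223/46, P₂ = 849/23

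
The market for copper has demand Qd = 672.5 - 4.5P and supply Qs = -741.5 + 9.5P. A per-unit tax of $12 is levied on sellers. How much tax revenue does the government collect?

Pre-tax equilibrium: P* = 101, Q* = 218.
Tax on sellers shifts supply to Qs = -741.5 + 9.5(P − 12) = -855.5 + 9.5P.
672.5 - 4.5P = -855.5 + 9.5P gives buyer price Pb = 764/7; sellers receive Ps = 764/7 − 12 = 680/7.
New quantity: Q = 672.5 − 4.5(764/7) = 2539/14.
Revenue = 12 × 2539/14 = 15234/7.

Tax revenue = 15234/7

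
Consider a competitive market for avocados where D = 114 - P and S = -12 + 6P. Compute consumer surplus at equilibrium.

Consumer surplus = 4608

Equilibrium: 114 - P = -12 + 6P gives P* = 18, Q* = 96.
Demand choke price (D = 0): P = 114.
CS = ½(114 − 18)(96) = 4608.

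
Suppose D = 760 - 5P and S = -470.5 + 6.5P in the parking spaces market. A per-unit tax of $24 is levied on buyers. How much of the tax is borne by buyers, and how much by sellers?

Pre-tax equilibrium: P* = 107, Q* = 225.
Tax on buyers shifts demand to D = 760 − 5(P + 24) = 640 - 5P.
640 - 5P = -470.5 + 6.5P gives seller price Ps = 2221/23; buyers pay Pb = 2221/23 + 24 = 2773/23.
New quantity: Q = 760 − 5(2773/23) = 3615/23.
Buyer burden = 2773/23 − 107 = 312/23; seller burden = 107 − 2221/23 = 240/23.

Buyers bear 312/23, sellers bear 240/23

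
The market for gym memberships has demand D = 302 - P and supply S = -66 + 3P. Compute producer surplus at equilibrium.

Producer surplus = 7350

Equilibrium: 302 - P = -66 + 3P gives P* = 92, Q* = 210.
Supply starts at P = 22 (where S = 0).
PS = ½(92 − 22)(210) = 7350.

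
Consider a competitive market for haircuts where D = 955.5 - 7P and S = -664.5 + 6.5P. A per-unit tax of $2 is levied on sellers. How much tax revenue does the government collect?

Tax revenue = 5873/27

Pre-tax equilibrium: P* = 120, Q* = 115.5.
Tax on sellers shifts supply to S = -664.5 + 6.5(P − 2) = -677.5 + 6.5P.
955.5 - 7P = -677.5 + 6.5P gives buyer price Pb = 3266/27; sellers receive Ps = 3266/27 − 2 = 3212/27.
New quantity: Q = 955.5 − 7(3266/27) = 5873/54.
Revenue = 2 × 5873/54 = 5873/27.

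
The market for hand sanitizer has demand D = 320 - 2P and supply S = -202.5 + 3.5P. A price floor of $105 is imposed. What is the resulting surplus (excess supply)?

Surplus = 55

Equilibrium price would be P* = 95, so the floor at 105 binds.
At P = 105: D = 110, S = 165.
Surplus = 165 − 110 = 55.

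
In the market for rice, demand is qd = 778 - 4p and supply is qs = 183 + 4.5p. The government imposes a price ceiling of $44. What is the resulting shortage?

Equilibrium price would be p* = 70, so the ceiling at 44 binds.
At p = 44: qd = 778 − 4(44) = 602, qs = 183 + 4.5(44) = 381.
Shortage = 602 − 381 = 221.

Shortage = 221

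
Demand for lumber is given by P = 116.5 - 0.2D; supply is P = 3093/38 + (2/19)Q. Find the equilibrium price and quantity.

P* = 93.5, Q* = 115

Set the two price expressions equal: 116.5 - 0.2Q = 3093/38 + (2/19)Q.
667/19 = (29/95)Q, so Q* = 115.
P* = 116.5 − (0.2)(115) = 93.5.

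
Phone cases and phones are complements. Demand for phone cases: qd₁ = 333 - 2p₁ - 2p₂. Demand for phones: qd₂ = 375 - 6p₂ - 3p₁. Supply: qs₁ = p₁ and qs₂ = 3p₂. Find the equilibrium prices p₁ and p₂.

Market 1: 333 - 2p₁ - 2p₂ = p₁ → 3p₁ + 2p₂ = 333.
Market 2: 9p₂ + 3p₁ = 375.
Eliminating p₂: 9×(1) − 2×(2) gives 21p₁ = 2247, so p₁ = 107.
Back-substitute into (2): p₂ = (375 − 3×107) / 9 = 6.

p₁ = 107, p₂ = 6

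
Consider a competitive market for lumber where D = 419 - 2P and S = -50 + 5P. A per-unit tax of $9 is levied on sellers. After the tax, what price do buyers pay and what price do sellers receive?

Pre-tax equilibrium: P* = 67, Q* = 285.
Tax on sellers shifts supply to S = -50 + 5(P − 9) = -95 + 5P.
419 - 2P = -95 + 5P gives buyer price Pb = 514/7; sellers receive Ps = 514/7 − 9 = 451/7.
New quantity: Q = 419 − 2(514/7) = 1905/7.

Buyers pay 514/7, sellers receive 451/7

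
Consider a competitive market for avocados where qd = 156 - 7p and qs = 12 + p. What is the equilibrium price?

Set qd = qs: 156 - 7p = 12 + p.
144 = 8p, so p* = 18.
q* = 156 − 7(18) = 30.

p* = 18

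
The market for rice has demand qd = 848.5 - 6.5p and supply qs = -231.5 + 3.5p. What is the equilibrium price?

p* = 108

Set qd = qs: 848.5 - 6.5p = -231.5 + 3.5p.
1080 = 10p, so p* = 108.
q* = 848.5 − 6.5(108) = 146.5.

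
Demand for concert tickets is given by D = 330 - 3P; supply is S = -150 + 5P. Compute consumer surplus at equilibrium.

Equilibrium: 330 - 3P = -150 + 5P gives P* = 60, Q* = 150.
Demand choke price (D = 0): P = 110.
CS = ½(110 − 60)(150) = 3750.

Consumer surplus = 3750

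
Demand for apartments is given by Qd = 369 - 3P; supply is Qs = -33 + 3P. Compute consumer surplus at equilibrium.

Consumer surplus = 4704

Equilibrium: 369 - 3P = -33 + 3P gives P* = 67, Q* = 168.
Demand choke price (Qd = 0): P = 123.
CS = ½(123 − 67)(168) = 4704.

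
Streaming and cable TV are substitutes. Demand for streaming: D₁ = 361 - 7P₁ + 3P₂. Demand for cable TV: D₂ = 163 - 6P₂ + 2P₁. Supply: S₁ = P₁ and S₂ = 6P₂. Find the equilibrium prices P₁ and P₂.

Market 1: 361 - 7P₁ + 3P₂ = P₁ → 8P₁ - 3P₂ = 361.
Market 2: 12P₂ - 2P₁ = 163.
Eliminating P₂: 12×(1) + 3×(2) gives 90P₁ = 4821, so P₁ = 1607/30.
Back-substitute into (2): P₂ = (163 + 2×1607/30) / 12 = 1013/45.

P₁ = 1607/30, P₂ = 1013/45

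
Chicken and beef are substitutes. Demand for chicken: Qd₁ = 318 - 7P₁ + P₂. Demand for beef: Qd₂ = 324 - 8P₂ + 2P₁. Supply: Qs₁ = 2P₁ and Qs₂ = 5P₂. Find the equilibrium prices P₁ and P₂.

Market 1: 318 - 7P₁ + P₂ = 2P₁ → 9P₁ - P₂ = 318.
Market 2: 13P₂ - 2P₁ = 324.
Eliminating P₂: 13×(1) + 1×(2) gives 115P₁ = 4458, so P₁ = 4458/115.
Back-substitute into (2): P₂ = (324 + 2×4458/115) / 13 = 3552/115.

P₁ = 4458/115, P₂ = 3552/115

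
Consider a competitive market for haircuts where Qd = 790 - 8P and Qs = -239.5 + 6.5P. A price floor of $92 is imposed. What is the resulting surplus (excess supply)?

Equilibrium price would be P* = 71, so the floor at 92 binds.
At P = 92: Qd = 54, Qs = 358.5.
Surplus = 358.5 − 54 = 304.5.

Surplus = 304.5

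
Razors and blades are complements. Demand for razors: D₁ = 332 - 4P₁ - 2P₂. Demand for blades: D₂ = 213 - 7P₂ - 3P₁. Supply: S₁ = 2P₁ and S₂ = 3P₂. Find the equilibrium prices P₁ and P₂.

Market 1: 332 - 4P₁ - 2P₂ = 2P₁ → 6P₁ + 2P₂ = 332.
Market 2: 10P₂ + 3P₁ = 213.
Eliminating P₂: 10×(1) − 2×(2) gives 54P₁ = 2894, so P₁ = 1447/27.
Back-substitute into (2): P₂ = (213 − 3×1447/27) / 10 = 47/9.

P₁ = 1447/27, P₂ = 47/9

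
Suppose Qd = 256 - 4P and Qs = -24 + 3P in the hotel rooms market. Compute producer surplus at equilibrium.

Producer surplus = 1536

Equilibrium: 256 - 4P = -24 + 3P gives P* = 40, Q* = 96.
Supply starts at P = 8 (where Qs = 0).
PS = ½(40 − 8)(96) = 1536.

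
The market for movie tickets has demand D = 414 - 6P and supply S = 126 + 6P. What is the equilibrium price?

P* = 24

Set D = S: 414 - 6P = 126 + 6P.
288 = 12P, so P* = 24.
Q* = 414 − 6(24) = 270.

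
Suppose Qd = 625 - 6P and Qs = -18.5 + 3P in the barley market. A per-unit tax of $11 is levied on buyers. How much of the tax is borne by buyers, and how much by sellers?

Buyers bear 11/3, sellers bear 22/3

Pre-tax equilibrium: P* = 71.5, Q* = 196.
Tax on buyers shifts demand to Qd = 625 − 6(P + 11) = 559 - 6P.
559 - 6P = -18.5 + 3P gives seller price Ps = 385/6; buyers pay Pb = 385/6 + 11 = 451/6.
New quantity: Q = 625 − 6(451/6) = 174.
Buyer burden = 451/6 − 71.5 = 11/3; seller burden = 71.5 − 385/6 = 22/3.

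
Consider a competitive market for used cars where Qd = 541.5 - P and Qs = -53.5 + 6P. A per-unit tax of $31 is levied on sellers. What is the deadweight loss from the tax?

Pre-tax equilibrium: P* = 85, Q* = 456.5.
Tax on sellers shifts supply to Qs = -53.5 + 6(P − 31) = -239.5 + 6P.
541.5 - P = -239.5 + 6P gives buyer price Pb = 781/7; sellers receive Ps = 781/7 − 31 = 564/7.
New quantity: Q = 541.5 − 1(781/7) = 6019/14.
DWL = ½ × 31 × (456.5 − 6019/14) = 2883/7.

Deadweight loss = 2883/7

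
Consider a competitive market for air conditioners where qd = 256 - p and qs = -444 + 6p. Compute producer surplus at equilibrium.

Equilibrium: 256 - p = -444 + 6p gives p* = 100, q* = 156.
Supply starts at p = 74 (where qs = 0).
PS = ½(100 − 74)(156) = 2028.

Producer surplus = 2028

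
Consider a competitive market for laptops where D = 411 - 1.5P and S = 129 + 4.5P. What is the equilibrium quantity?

Set D = S: 411 - 1.5P = 129 + 4.5P.
282 = 6P, so P* = 47.
Q* = 411 − 1.5(47) = 340.5.

Q* = 340.5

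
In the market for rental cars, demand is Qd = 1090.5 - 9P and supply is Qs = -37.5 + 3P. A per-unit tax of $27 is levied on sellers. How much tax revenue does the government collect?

Pre-tax equilibrium: P* = 94, Q* = 244.5.
Tax on sellers shifts supply to Qs = -37.5 + 3(P − 27) = -118.5 + 3P.
1090.5 - 9P = -118.5 + 3P gives buyer price Pb = 100.75; sellers receive Ps = 100.75 − 27 = 73.75.
New quantity: Q = 1090.5 − 9(100.75) = 183.75.
Revenue = 27 × 183.75 = 4961.25.

Tax revenue = 4961.25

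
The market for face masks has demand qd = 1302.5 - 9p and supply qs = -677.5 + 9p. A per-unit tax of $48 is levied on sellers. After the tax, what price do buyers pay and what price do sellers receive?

Pre-tax equilibrium: p* = 110, q* = 312.5.
Tax on sellers shifts supply to qs = -677.5 + 9(p − 48) = -1109.5 + 9p.
1302.5 - 9p = -1109.5 + 9p gives buyer price pb = 134; sellers receive ps = 134 − 48 = 86.
New quantity: q = 1302.5 − 9(134) = 96.5.

Buyers pay $134, sellers receive $86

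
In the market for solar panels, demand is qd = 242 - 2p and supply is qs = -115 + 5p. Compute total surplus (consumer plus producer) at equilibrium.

Equilibrium: 242 - 2p = -115 + 5p gives p* = 51, q* = 140.
Demand choke price: p = 121; supply starts at p = 23.
CS = ½(121 − 51)(140) = 4900; PS = ½(51 − 23)(140) = 1960.

Total surplus = 6860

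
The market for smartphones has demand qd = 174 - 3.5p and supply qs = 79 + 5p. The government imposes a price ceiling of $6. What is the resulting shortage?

Equilibrium price would be p* = 190/17, so the ceiling at 6 binds.
At p = 6: qd = 174 − 3.5(6) = 153, qs = 79 + 5(6) = 109.
Shortage = 153 − 109 = 44.

Shortage = 44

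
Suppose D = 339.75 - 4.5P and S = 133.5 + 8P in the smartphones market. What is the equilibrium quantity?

Q* = 265.5

Set D = S: 339.75 - 4.5P = 133.5 + 8P.
206.25 = 12.5P, so P* = 16.5.
Q* = 339.75 − 4.5(16.5) = 265.5.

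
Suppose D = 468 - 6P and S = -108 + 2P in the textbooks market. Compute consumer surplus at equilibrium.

Consumer surplus = 108

Equilibrium: 468 - 6P = -108 + 2P gives P* = 72, Q* = 36.
Demand choke price (D = 0): P = 78.
CS = ½(78 − 72)(36) = 108.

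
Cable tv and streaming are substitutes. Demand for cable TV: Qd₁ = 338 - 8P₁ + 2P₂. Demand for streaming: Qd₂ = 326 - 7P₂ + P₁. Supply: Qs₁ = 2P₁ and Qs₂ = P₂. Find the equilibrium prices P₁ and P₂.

Market 1: 338 - 8P₁ + 2P₂ = 2P₁ → 10P₁ - 2P₂ = 338.
Market 2: 8P₂ - P₁ = 326.
Eliminating P₂: 8×(1) + 2×(2) gives 78P₁ = 3356, so P₁ = 1678/39.
Back-substitute into (2): P₂ = (326 + 1×1678/39) / 8 = 1799/39.

P₁ = 1678/39, P₂ = 1799/39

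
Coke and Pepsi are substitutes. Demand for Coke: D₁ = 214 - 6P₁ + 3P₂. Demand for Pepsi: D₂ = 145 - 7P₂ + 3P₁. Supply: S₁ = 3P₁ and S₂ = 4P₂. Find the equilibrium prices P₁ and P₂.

P₁ = 2789/90, P₂ = 649/30

Market 1: 214 - 6P₁ + 3P₂ = 3P₁ → 9P₁ - 3P₂ = 214.
Market 2: 11P₂ - 3P₁ = 145.
Eliminating P₂: 11×(1) + 3×(2) gives 90P₁ = 2789, so P₁ = 2789/90.
Back-substitute into (2): P₂ = (145 + 3×2789/90) / 11 = 649/30.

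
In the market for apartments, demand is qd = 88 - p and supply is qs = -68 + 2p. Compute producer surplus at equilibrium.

Producer surplus = 324

Equilibrium: 88 - p = -68 + 2p gives p* = 52, q* = 36.
Supply starts at p = 34 (where qs = 0).
PS = ½(52 − 34)(36) = 324.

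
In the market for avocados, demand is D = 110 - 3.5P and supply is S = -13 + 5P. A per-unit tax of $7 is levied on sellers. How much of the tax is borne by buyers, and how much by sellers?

Buyers bear 70/17, sellers bear 49/17

Pre-tax equilibrium: P* = 246/17, Q* = 1009/17.
Tax on sellers shifts supply to S = -13 + 5(P − 7) = -48 + 5P.
110 - 3.5P = -48 + 5P gives buyer price Pb = 316/17; sellers receive Ps = 316/17 − 7 = 197/17.
New quantity: Q = 110 − 3.5(316/17) = 764/17.
Buyer burden = 316/17 − 246/17 = 70/17; seller burden = 246/17 − 197/17 = 49/17.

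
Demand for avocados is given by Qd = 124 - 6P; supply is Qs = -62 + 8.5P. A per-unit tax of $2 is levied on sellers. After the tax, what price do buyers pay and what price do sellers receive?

Pre-tax equilibrium: P* = 372/29, Q* = 1364/29.
Tax on sellers shifts supply to Qs = -62 + 8.5(P − 2) = -79 + 8.5P.
124 - 6P = -79 + 8.5P gives buyer price Pb = 14; sellers receive Ps = 14 − 2 = 12.
New quantity: Q = 124 − 6(14) = 40.

Buyers pay $14, sellers receive $12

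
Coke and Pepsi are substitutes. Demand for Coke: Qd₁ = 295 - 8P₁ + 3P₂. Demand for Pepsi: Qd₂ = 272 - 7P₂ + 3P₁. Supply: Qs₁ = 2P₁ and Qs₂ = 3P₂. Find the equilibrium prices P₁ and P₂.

Market 1: 295 - 8P₁ + 3P₂ = 2P₁ → 10P₁ - 3P₂ = 295.
Market 2: 10P₂ - 3P₁ = 272.
Eliminating P₂: 10×(1) + 3×(2) gives 91P₁ = 3766, so P₁ = 538/13.
Back-substitute into (2): P₂ = (272 + 3×538/13) / 10 = 515/13.

P₁ = 538/13, P₂ = 515/13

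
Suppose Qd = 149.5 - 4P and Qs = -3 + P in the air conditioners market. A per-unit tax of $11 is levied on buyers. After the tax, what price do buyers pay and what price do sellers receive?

Pre-tax equilibrium: P* = 30.5, Q* = 27.5.
Tax on buyers shifts demand to Qd = 149.5 − 4(P + 11) = 105.5 - 4P.
105.5 - 4P = -3 + P gives seller price Ps = 21.7; buyers pay Pb = 21.7 + 11 = 32.7.
New quantity: Q = 149.5 − 4(32.7) = 18.7.

Buyers pay $32.7, sellers receive $21.7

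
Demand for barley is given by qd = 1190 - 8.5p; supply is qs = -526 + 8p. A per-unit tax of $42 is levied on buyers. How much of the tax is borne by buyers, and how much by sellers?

Buyers bear 224/11, sellers bear 238/11

Pre-tax equilibrium: p* = 104, q* = 306.
Tax on buyers shifts demand to qd = 1190 − 8.5(p + 42) = 833 - 8.5p.
833 - 8.5p = -526 + 8p gives seller price ps = 906/11; buyers pay pb = 906/11 + 42 = 1368/11.
New quantity: q = 1190 − 8.5(1368/11) = 1462/11.
Buyer burden = 1368/11 − 104 = 224/11; seller burden = 104 − 906/11 = 238/11.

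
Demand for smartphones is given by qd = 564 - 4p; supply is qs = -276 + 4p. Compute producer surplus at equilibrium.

Equilibrium: 564 - 4p = -276 + 4p gives p* = 105, q* = 144.
Supply starts at p = 69 (where qs = 0).
PS = ½(105 − 69)(144) = 2592.

Producer surplus = 2592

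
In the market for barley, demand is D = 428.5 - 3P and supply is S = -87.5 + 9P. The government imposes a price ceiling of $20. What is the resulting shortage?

Shortage = 276

Equilibrium price would be P* = 43, so the ceiling at 20 binds.
At P = 20: D = 428.5 − 3(20) = 368.5, S = -87.5 + 9(20) = 92.5.
Shortage = 368.5 − 92.5 = 276.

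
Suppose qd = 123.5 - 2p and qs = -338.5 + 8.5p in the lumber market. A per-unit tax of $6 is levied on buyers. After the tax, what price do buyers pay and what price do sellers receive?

Pre-tax equilibrium: p* = 44, q* = 35.5.
Tax on buyers shifts demand to qd = 123.5 − 2(p + 6) = 111.5 - 2p.
111.5 - 2p = -338.5 + 8.5p gives seller price ps = 300/7; buyers pay pb = 300/7 + 6 = 342/7.
New quantity: q = 123.5 − 2(342/7) = 361/14.

Buyers pay 342/7, sellers receive 300/7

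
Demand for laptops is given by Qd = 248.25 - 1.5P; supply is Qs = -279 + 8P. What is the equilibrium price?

Set Qd = Qs: 248.25 - 1.5P = -279 + 8P.
527.25 = 9.5P, so P* = 55.5.
Q* = 248.25 − 1.5(55.5) = 165.

P* = 55.5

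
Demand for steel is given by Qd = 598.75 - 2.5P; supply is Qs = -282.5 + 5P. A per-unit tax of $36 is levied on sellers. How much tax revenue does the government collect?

Pre-tax equilibrium: P* = 117.5, Q* = 305.
Tax on sellers shifts supply to Qs = -282.5 + 5(P − 36) = -462.5 + 5P.
598.75 - 2.5P = -462.5 + 5P gives buyer price Pb = 141.5; sellers receive Ps = 141.5 − 36 = 105.5.
New quantity: Q = 598.75 − 2.5(141.5) = 245.
Revenue = 36 × 245 = 8820.

Tax revenue = 8820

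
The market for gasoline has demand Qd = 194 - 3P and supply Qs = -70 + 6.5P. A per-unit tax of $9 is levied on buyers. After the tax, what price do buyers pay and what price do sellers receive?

Pre-tax equilibrium: P* = 528/19, Q* = 2102/19.
Tax on buyers shifts demand to Qd = 194 − 3(P + 9) = 167 - 3P.
167 - 3P = -70 + 6.5P gives seller price Ps = 474/19; buyers pay Pb = 474/19 + 9 = 645/19.
New quantity: Q = 194 − 3(645/19) = 1751/19.

Buyers pay 645/19, sellers receive 474/19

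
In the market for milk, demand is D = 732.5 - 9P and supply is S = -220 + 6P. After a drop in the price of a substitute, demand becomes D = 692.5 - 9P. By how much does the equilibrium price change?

ΔP = -8/3

Original equilibrium: P* = 63.5, Q* = 161.
New equilibrium: 692.5 - 9P = -220 + 6P, so 912.5 = 15P and P' = 365/6; Q' = 692.5 − 9(365/6) = 145.
Change in price: 365/6 − 63.5 = -8/3.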